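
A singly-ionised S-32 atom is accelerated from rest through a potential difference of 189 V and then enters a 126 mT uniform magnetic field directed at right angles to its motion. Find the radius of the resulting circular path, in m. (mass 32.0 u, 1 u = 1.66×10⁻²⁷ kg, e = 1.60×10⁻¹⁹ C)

The kinetic energy gained is K = qV = (1×1.60×10^-19)(189) = 3.02×10^-17 J.
v = √(2K/m) = 3.37×10^4 m/s.
r = mv/(qB) = (5.31×10^-26)(3.37×10^4) / [(1×1.60×10^-19)(0.126)] = 0.0889 m.

r ≈ 0.0889 m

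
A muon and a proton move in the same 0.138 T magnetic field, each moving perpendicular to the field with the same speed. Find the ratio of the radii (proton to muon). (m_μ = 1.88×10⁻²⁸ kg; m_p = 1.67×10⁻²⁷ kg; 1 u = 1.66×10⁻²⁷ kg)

r = mv/(qB) ⇒ at equal v, r ∝ m/q.
r_{proton}/r_{muon} = 8.88.

ratio ≈ 8.88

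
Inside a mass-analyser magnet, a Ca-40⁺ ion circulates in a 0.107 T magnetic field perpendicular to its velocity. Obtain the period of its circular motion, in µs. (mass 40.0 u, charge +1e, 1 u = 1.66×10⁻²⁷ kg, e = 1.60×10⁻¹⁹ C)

T ≈ 24.4 µs

The cyclotron period is independent of speed: T = 2πm/(qB).
T = 2π(6.64×10^-26) / [(1×1.60×10^-19)(0.107)] = 2.44×10^-5 s.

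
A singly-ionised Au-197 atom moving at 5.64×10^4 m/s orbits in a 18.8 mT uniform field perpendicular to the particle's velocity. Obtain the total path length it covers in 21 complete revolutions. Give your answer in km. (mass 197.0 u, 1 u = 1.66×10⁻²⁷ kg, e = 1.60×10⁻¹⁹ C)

r = mv/(qB) = 6.13 m, so one revolution covers 2πr = 38.5 m.
In 21 revolutions: L = 21·2πr = 809 m.

L ≈ 0.809 km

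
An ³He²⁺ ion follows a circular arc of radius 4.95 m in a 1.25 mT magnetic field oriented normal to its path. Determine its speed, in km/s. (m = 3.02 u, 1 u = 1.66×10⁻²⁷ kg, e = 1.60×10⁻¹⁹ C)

v ≈ 395 km/s

From qvB = mv²/r, v = qBr/m.
v = (2×1.60×10^-19)(1.25×10^-3)(4.95) / (5.01×10^-27) = 3.95×10^5 m/s.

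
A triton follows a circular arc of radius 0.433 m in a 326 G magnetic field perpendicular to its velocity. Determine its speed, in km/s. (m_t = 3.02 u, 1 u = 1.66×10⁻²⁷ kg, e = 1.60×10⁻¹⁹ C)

v ≈ 451 km/s

From qvB = mv²/r, v = qBr/m.
v = (1×1.60×10^-19)(0.0326)(0.433) / (5.01×10^-27) = 4.51×10^5 m/s.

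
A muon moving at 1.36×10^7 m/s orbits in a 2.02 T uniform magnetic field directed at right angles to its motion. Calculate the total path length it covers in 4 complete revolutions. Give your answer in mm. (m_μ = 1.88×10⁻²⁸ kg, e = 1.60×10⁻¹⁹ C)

r = mv/(qB) = 7.91×10^-3 m, so one revolution covers 2πr = 0.0497 m.
In 4 revolutions: L = 4·2πr = 0.199 m.

L ≈ 199 mm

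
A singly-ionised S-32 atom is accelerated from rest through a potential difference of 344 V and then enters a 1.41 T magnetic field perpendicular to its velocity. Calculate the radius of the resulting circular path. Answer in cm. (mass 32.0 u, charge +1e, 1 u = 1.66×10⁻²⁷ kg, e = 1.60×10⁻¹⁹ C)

The kinetic energy gained is K = qV = (1×1.60×10^-19)(344) = 5.50×10^-17 J.
v = √(2K/m) = 4.55×10^4 m/s.
r = mv/(qB) = (5.31×10^-26)(4.55×10^4) / [(1×1.60×10^-19)(1.41)] = 0.0107 m.

r ≈ 1.07 cm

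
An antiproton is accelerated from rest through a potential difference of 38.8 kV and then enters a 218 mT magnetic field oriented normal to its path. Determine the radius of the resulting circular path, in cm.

r ≈ 13.1 cm

The kinetic energy gained is K = qV = (1×1.60×10^-19)(3.88×10^4) = 6.21×10^-15 J.
v = √(2K/m) = 2.73×10^6 m/s.
r = mv/(qB) = (1.67×10^-27)(2.73×10^6) / [(1×1.60×10^-19)(0.218)] = 0.131 m.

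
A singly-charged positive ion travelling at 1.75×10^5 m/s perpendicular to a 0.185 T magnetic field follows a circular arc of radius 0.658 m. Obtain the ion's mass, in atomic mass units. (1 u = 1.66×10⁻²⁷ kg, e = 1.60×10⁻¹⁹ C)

qvB = mv²/r ⇒ m = qBr/v.
m = (1×1.60×10^-19)(0.185)(0.658) / (1.75×10^5) = 1.11×10^-25 kg = 67.0 u.

m ≈ 67.0 u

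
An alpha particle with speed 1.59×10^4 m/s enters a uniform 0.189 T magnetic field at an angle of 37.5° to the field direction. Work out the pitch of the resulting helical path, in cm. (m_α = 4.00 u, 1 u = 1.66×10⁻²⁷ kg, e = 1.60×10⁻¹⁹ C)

The velocity component along B is v∥ = v cos37.5° = 1.26×10^4 m/s.
The cyclotron period T = 2πm/(qB) = 6.90×10^-7 s is set by m, q, B alone.
Pitch = v∥·T = (1.26×10^4)(6.90×10^-7) = 8.70×10^-3 m.

pitch ≈ 0.870 cm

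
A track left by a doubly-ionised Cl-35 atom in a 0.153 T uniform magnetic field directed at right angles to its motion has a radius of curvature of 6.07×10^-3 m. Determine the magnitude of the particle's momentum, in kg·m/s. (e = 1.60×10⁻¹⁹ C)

p ≈ 2.97×10^-22 kg·m/s

Since qvB = mv²/r, the momentum p = mv = qBr.
p = (2×1.60×10^-19)(0.153)(6.07×10^-3) = 2.97×10^-22 kg·m/s.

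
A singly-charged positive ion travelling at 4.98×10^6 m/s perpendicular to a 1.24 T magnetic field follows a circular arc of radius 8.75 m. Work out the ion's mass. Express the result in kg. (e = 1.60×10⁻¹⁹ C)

m ≈ 3.49×10^-25 kg

qvB = mv²/r ⇒ m = qBr/v.
m = (1×1.60×10^-19)(1.24)(8.75) / (4.98×10^6) = 3.49×10^-25 kg.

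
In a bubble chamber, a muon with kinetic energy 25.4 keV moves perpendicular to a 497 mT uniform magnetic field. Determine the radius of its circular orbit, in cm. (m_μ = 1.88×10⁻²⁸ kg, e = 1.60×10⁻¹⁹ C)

Convert the energy: K = 25.4 keV = 4.06×10^-15 J.
v = √(2K/m) = √(2·4.06×10^-15/1.88×10^-28) = 6.58×10^6 m/s.
r = mv/(qB) = (1.88×10^-28)(6.58×10^6) / [(1×1.60×10^-19)(0.497)] = 0.0155 m.

r ≈ 1.55 cm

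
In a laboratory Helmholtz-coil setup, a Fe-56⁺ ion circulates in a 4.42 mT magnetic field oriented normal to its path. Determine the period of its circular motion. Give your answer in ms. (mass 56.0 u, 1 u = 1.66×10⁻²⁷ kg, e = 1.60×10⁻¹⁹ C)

The cyclotron period is independent of speed: T = 2πm/(qB).
T = 2π(9.30×10^-26) / [(1×1.60×10^-19)(4.42×10^-3)] = 8.26×10^-4 s.

T ≈ 0.826 ms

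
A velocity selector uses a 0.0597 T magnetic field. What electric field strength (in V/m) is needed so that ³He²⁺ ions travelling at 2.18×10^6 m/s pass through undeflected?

qE = qvB ⇒ E = vB = (2.18×10^6)(0.0597) = 1.30×10^5 V/m.

E ≈ 1.30×10^5 V/m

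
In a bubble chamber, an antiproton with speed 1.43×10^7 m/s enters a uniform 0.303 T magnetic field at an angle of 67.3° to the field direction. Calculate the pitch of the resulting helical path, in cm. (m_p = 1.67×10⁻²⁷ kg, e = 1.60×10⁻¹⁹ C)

pitch ≈ 119 cm

The velocity component along B is v∥ = v cos67.3° = 5.52×10^6 m/s.
The cyclotron period T = 2πm/(qB) = 2.16×10^-7 s is set by m, q, B alone.
Pitch = v∥·T = (5.52×10^6)(2.16×10^-7) = 1.19 m.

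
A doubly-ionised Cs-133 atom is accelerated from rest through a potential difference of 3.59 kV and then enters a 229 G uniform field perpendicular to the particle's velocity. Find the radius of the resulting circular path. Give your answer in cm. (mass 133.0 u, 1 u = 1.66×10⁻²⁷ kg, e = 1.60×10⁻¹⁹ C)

r ≈ 307 cm

The kinetic energy gained is K = qV = (2×1.60×10^-19)(3590) = 1.15×10^-15 J.
v = √(2K/m) = 1.02×10^5 m/s.
r = mv/(qB) = (2.21×10^-25)(1.02×10^5) / [(2×1.60×10^-19)(0.0229)] = 3.07 m.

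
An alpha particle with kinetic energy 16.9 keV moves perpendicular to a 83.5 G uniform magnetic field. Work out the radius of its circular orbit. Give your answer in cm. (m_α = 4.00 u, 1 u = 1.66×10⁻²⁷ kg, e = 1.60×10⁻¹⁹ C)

Convert the energy: K = 16.9 keV = 2.70×10^-15 J.
v = √(2K/m) = √(2·2.70×10^-15/6.64×10^-27) = 9.02×10^5 m/s.
r = mv/(qB) = (6.64×10^-27)(9.02×10^5) / [(2×1.60×10^-19)(8.35×10^-3)] = 2.24 m.

r ≈ 224 cm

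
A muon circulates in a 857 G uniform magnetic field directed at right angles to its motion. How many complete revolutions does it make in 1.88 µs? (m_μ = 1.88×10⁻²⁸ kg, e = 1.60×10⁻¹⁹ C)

N = 21

T = 2πm/(qB) = 2π(1.88×10^-28) / [(1×1.60×10^-19)(0.0857)] = 8.6146×10^-8 s.
N = t/T = 1.88×10^-6 / 8.6146×10^-8 ≈ 21.82, so 21 complete revolutions.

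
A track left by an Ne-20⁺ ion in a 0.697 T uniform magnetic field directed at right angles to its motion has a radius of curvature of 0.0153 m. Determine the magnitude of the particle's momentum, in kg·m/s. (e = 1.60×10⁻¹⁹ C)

p ≈ 1.71×10^-21 kg·m/s

Since qvB = mv²/r, the momentum p = mv = qBr.
p = (1×1.60×10^-19)(0.697)(0.0153) = 1.71×10^-21 kg·m/s.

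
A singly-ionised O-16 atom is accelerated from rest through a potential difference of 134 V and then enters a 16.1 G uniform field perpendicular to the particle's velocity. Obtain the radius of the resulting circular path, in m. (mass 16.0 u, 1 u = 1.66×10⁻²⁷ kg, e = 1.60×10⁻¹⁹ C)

r ≈ 4.14 m

The kinetic energy gained is K = qV = (1×1.60×10^-19)(134) = 2.14×10^-17 J.
v = √(2K/m) = 4.02×10^4 m/s.
r = mv/(qB) = (2.66×10^-26)(4.02×10^4) / [(1×1.60×10^-19)(1.61×10^-3)] = 4.14 m.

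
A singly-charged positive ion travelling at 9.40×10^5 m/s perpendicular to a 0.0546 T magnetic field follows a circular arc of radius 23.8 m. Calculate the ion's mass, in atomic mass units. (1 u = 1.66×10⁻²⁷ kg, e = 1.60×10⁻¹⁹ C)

qvB = mv²/r ⇒ m = qBr/v.
m = (1×1.60×10^-19)(0.0546)(23.8) / (9.40×10^5) = 2.21×10^-25 kg = 133 u.

m ≈ 133 u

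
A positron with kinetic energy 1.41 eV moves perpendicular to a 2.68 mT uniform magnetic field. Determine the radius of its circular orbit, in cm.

Convert the energy: K = 1.41 eV = 2.26×10^-19 J.
v = √(2K/m) = √(2·2.26×10^-19/9.11×10^-31) = 7.04×10^5 m/s.
r = mv/(qB) = (9.11×10^-31)(7.04×10^5) / [(1×1.60×10^-19)(2.68×10^-3)] = 1.50×10^-3 m.

r ≈ 0.150 cm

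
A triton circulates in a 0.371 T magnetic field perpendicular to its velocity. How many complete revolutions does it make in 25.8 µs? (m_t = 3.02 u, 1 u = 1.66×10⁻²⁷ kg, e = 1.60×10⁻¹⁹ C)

T = 2πm/(qB) = 2π(5.0132×10^-27) / [(1×1.60×10^-19)(0.371)] = 5.3064×10^-7 s.
N = t/T = 2.58×10^-5 / 5.3064×10^-7 ≈ 48.62, so 48 complete revolutions.

N = 48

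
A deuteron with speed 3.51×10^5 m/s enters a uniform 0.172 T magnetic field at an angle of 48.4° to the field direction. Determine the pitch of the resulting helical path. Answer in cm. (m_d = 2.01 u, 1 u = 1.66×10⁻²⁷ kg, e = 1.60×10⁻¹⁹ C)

The velocity component along B is v∥ = v cos48.4° = 2.33×10^5 m/s.
The cyclotron period T = 2πm/(qB) = 7.62×10^-7 s is set by m, q, B alone.
Pitch = v∥·T = (2.33×10^5)(7.62×10^-7) = 0.178 m.

pitch ≈ 17.8 cm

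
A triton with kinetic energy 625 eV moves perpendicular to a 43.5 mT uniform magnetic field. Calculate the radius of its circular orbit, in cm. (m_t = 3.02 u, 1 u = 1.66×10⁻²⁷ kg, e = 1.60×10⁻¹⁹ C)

r ≈ 14.4 cm

Convert the energy: K = 625 eV = 1.00×10^-16 J.
v = √(2K/m) = √(2·1.00×10^-16/5.01×10^-27) = 2.00×10^5 m/s.
r = mv/(qB) = (5.01×10^-27)(2.00×10^5) / [(1×1.60×10^-19)(0.0435)] = 0.144 m.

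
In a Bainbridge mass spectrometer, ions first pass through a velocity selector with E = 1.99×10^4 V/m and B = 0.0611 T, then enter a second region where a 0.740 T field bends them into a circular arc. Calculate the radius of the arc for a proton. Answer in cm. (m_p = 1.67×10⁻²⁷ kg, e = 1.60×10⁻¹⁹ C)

r ≈ 0.459 cm

The selector passes v = E/B = 1.99×10^4/0.0611 = 3.26×10^5 m/s.
In the deflection region, r = mv/(qB₂) = (1.67×10^-27)(3.26×10^5) / [(1×1.60×10^-19)(0.740)] = 4.59×10^-3 m.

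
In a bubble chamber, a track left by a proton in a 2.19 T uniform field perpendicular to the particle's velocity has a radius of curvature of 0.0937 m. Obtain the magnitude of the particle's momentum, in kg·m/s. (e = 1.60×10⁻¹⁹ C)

p ≈ 3.28×10^-20 kg·m/s

Since qvB = mv²/r, the momentum p = mv = qBr.
p = (1×1.60×10^-19)(2.19)(0.0937) = 3.28×10^-20 kg·m/s.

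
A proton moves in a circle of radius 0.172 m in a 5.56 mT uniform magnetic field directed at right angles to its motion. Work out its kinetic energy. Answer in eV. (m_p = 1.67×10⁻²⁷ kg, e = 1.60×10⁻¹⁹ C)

K ≈ 43.8 eV

v = qBr/m = (1×1.60×10^-19)(5.56×10^-3)(0.172) / (1.67×10^-27) = 9.16×10^4 m/s.
K = ½mv² = 0.5·(1.67×10^-27)·(9.16×10^4)² = 7.01×10^-18 J = 43.8 eV.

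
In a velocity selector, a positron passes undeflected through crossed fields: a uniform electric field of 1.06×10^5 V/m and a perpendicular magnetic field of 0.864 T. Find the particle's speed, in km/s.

For zero net force, qE = qvB, so v = E/B.
v = (1.06×10^5) / (0.864) = 1.23×10^5 m/s.

v ≈ 123 km/s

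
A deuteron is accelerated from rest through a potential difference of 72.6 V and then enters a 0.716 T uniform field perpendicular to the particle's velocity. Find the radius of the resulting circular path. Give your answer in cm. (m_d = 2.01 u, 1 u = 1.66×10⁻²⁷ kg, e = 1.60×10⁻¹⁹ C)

r ≈ 0.243 cm

The kinetic energy gained is K = qV = (1×1.60×10^-19)(72.6) = 1.16×10^-17 J.
v = √(2K/m) = 8.34×10^4 m/s.
r = mv/(qB) = (3.34×10^-27)(8.34×10^4) / [(1×1.60×10^-19)(0.716)] = 2.43×10^-3 m.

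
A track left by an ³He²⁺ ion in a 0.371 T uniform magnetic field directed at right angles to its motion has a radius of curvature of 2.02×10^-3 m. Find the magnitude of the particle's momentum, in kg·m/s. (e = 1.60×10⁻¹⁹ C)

p ≈ 2.40×10^-22 kg·m/s

Since qvB = mv²/r, the momentum p = mv = qBr.
p = (2×1.60×10^-19)(0.371)(2.02×10^-3) = 2.40×10^-22 kg·m/s.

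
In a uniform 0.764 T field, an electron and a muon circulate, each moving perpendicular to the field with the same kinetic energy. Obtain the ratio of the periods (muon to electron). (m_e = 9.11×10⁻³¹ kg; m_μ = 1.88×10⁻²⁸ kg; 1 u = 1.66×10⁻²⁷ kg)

ratio ≈ 206

T = 2πm/(qB) is independent of speed, so T₂/T₁ = (m₂/q₂)/(m₁/q₁).
T_{muon}/T_{electron} = (1.88×10^-28/1e) / (9.11×10^-31/1e) = 206.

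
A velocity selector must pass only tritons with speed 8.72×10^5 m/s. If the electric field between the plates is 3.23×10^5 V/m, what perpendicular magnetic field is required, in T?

qE = qvB ⇒ B = E/v = (3.23×10^5) / (8.72×10^5) = 0.370 T.

B ≈ 0.370 T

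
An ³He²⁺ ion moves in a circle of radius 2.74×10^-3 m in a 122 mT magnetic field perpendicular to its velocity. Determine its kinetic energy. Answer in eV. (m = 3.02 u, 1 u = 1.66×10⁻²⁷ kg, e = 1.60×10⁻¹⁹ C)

v = qBr/m = (2×1.60×10^-19)(0.122)(2.74×10^-3) / (5.01×10^-27) = 2.13×10^4 m/s.
K = ½mv² = 0.5·(5.01×10^-27)·(2.13×10^4)² = 1.14×10^-18 J = 7.13 eV.

K ≈ 7.13 eV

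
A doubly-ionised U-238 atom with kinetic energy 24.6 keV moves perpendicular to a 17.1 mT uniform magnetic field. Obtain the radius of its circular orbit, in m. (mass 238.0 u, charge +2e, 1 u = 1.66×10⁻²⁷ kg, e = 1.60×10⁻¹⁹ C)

Convert the energy: K = 24.6 keV = 3.94×10^-15 J.
v = √(2K/m) = √(2·3.94×10^-15/3.95×10^-25) = 1.41×10^5 m/s.
r = mv/(qB) = (3.95×10^-25)(1.41×10^5) / [(2×1.60×10^-19)(0.0171)] = 10.2 m.

r ≈ 10.2 m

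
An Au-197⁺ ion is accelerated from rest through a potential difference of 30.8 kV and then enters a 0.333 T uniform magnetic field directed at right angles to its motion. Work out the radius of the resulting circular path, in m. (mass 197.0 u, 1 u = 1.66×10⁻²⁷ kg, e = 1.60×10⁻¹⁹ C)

r ≈ 1.07 m

The kinetic energy gained is K = qV = (1×1.60×10^-19)(3.08×10^4) = 4.93×10^-15 J.
v = √(2K/m) = 1.74×10^5 m/s.
r = mv/(qB) = (3.27×10^-25)(1.74×10^5) / [(1×1.60×10^-19)(0.333)] = 1.07 m.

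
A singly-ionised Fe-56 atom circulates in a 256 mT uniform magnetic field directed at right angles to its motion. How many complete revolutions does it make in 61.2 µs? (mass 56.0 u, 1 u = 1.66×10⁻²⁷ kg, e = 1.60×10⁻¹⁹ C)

T = 2πm/(qB) = 2π(9.296×10^-26) / [(1×1.60×10^-19)(0.256)] = 1.4260×10^-5 s.
N = t/T = 6.12×10^-5 / 1.4260×10^-5 ≈ 4.29, so 4 complete revolutions.

N = 4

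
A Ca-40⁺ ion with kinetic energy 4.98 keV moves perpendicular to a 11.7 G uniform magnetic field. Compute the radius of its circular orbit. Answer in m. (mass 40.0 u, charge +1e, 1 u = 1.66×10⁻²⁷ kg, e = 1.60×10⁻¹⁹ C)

Convert the energy: K = 4.98 keV = 7.97×10^-16 J.
v = √(2K/m) = √(2·7.97×10^-16/6.64×10^-26) = 1.55×10^5 m/s.
r = mv/(qB) = (6.64×10^-26)(1.55×10^5) / [(1×1.60×10^-19)(1.17×10^-3)] = 55.0 m.

r ≈ 55.0 m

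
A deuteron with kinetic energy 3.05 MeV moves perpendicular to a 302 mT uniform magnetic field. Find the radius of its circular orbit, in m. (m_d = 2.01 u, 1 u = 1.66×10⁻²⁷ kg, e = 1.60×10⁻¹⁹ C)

r ≈ 1.18 m

Convert the energy: K = 3.05 MeV = 4.88×10^-13 J.
v = √(2K/m) = √(2·4.88×10^-13/3.34×10^-27) = 1.71×10^7 m/s.
r = mv/(qB) = (3.34×10^-27)(1.71×10^7) / [(1×1.60×10^-19)(0.302)] = 1.18 m.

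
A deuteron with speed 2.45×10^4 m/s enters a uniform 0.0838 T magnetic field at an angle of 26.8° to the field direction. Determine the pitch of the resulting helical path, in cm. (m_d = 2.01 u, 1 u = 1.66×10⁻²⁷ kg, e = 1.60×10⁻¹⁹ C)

The velocity component along B is v∥ = v cos26.8° = 2.19×10^4 m/s.
The cyclotron period T = 2πm/(qB) = 1.56×10^-6 s is set by m, q, B alone.
Pitch = v∥·T = (2.19×10^4)(1.56×10^-6) = 0.0342 m.

pitch ≈ 3.42 cm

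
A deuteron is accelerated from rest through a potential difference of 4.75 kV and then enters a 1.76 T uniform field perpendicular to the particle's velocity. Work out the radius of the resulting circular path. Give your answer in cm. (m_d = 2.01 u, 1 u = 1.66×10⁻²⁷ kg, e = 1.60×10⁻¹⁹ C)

The kinetic energy gained is K = qV = (1×1.60×10^-19)(4750) = 7.60×10^-16 J.
v = √(2K/m) = 6.75×10^5 m/s.
r = mv/(qB) = (3.34×10^-27)(6.75×10^5) / [(1×1.60×10^-19)(1.76)] = 8.00×10^-3 m.

r ≈ 0.800 cm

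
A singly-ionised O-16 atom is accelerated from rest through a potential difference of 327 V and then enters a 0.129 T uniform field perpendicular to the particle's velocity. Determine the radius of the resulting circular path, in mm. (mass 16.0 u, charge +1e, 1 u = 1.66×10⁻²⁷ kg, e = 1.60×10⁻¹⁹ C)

The kinetic energy gained is K = qV = (1×1.60×10^-19)(327) = 5.23×10^-17 J.
v = √(2K/m) = 6.28×10^4 m/s.
r = mv/(qB) = (2.66×10^-26)(6.28×10^4) / [(1×1.60×10^-19)(0.129)] = 0.0808 m.

r ≈ 80.8 mm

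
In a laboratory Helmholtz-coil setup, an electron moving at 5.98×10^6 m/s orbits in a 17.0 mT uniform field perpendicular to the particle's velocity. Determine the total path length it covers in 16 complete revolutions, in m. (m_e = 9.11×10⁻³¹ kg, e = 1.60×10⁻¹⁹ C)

r = mv/(qB) = 2.00×10^-3 m, so one revolution covers 2πr = 0.0126 m.
In 16 revolutions: L = 16·2πr = 0.201 m.

L ≈ 0.201 m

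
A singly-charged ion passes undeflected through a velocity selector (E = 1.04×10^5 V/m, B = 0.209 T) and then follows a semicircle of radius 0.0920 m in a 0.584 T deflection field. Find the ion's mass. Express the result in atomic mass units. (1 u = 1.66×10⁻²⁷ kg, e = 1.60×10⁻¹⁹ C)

v = E/B₁ = 4.98×10^5 m/s.
From r = mv/(qB₂), m = qB₂r/v = (1×1.60×10^-19)(0.584)(0.0920) / (4.98×10^5) = 1.73×10^-26 kg.
In atomic mass units: m = 1.73×10^-26 / 1.66×10^-27 = 10.4 u.

m ≈ 10.4 u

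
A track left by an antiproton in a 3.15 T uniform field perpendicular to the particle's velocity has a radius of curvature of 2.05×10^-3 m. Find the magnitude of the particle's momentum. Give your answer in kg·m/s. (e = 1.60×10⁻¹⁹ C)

Since qvB = mv²/r, the momentum p = mv = qBr.
p = (1×1.60×10^-19)(3.15)(2.05×10^-3) = 1.03×10^-21 kg·m/s.

p ≈ 1.03×10^-21 kg·m/s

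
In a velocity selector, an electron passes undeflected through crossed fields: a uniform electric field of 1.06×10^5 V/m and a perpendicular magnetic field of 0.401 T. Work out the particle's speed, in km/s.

For zero net force, qE = qvB, so v = E/B.
v = (1.06×10^5) / (0.401) = 2.64×10^5 m/s.

v ≈ 264 km/s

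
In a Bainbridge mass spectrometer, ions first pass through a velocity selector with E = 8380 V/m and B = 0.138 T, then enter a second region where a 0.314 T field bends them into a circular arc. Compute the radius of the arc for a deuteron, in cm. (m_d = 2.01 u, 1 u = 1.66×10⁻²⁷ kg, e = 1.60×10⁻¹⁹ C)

The selector passes v = E/B = 8380/0.138 = 6.07×10^4 m/s.
In the deflection region, r = mv/(qB₂) = (3.34×10^-27)(6.07×10^4) / [(1×1.60×10^-19)(0.314)] = 4.03×10^-3 m.

r ≈ 0.403 cm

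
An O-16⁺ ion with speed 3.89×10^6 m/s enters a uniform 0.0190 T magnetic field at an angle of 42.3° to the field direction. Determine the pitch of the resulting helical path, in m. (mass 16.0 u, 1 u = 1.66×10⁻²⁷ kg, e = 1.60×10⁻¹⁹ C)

The velocity component along B is v∥ = v cos42.3° = 2.88×10^6 m/s.
The cyclotron period T = 2πm/(qB) = 5.49×10^-5 s is set by m, q, B alone.
Pitch = v∥·T = (2.88×10^6)(5.49×10^-5) = 158 m.

pitch ≈ 158 m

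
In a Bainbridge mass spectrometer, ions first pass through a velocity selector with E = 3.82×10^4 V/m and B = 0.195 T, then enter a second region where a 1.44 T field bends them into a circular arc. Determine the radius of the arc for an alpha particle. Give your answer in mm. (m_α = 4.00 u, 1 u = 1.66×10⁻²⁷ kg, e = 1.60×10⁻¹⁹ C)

The selector passes v = E/B = 3.82×10^4/0.195 = 1.96×10^5 m/s.
In the deflection region, r = mv/(qB₂) = (6.64×10^-27)(1.96×10^5) / [(2×1.60×10^-19)(1.44)] = 2.82×10^-3 m.

r ≈ 2.82 mm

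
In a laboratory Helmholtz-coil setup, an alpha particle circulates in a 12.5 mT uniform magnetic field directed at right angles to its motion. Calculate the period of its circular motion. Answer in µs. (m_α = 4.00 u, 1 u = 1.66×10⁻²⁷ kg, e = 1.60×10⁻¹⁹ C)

T ≈ 10.4 µs

The cyclotron period is independent of speed: T = 2πm/(qB).
T = 2π(6.64×10^-27) / [(2×1.60×10^-19)(0.0125)] = 1.04×10^-5 s.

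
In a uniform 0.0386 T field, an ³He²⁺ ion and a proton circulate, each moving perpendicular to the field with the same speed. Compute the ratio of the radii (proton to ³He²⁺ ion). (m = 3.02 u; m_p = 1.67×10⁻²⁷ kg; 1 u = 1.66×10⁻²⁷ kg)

ratio ≈ 0.666

r = mv/(qB) ⇒ at equal v, r ∝ m/q.
r_{proton}/r_{³He²⁺ ion} = 0.666.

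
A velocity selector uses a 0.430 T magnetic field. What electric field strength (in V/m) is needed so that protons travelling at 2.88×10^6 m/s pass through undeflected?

E ≈ 1.24×10^6 V/m

qE = qvB ⇒ E = vB = (2.88×10^6)(0.430) = 1.24×10^6 V/m.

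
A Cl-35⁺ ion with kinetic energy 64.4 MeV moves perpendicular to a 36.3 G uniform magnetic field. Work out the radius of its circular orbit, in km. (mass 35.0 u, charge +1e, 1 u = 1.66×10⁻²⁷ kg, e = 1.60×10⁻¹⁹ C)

Convert the energy: K = 64.4 MeV = 1.03×10^-11 J.
v = √(2K/m) = √(2·1.03×10^-11/5.81×10^-26) = 1.88×10^7 m/s.
r = mv/(qB) = (5.81×10^-26)(1.88×10^7) / [(1×1.60×10^-19)(3.63×10^-3)] = 1880 m.

r ≈ 1.88 km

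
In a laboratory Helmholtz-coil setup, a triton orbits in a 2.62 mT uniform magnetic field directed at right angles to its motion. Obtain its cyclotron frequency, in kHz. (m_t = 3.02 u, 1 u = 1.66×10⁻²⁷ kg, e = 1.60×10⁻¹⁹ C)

f ≈ 13.3 kHz

f = qB/(2πm) = (1×1.60×10^-19)(2.62×10^-3) / [2π(5.01×10^-27)] = 1.33×10^4 Hz.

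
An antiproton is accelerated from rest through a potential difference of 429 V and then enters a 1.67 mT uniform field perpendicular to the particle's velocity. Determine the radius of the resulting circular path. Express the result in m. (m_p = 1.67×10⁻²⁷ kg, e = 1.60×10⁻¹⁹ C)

The kinetic energy gained is K = qV = (1×1.60×10^-19)(429) = 6.86×10^-17 J.
v = √(2K/m) = 2.87×10^5 m/s.
r = mv/(qB) = (1.67×10^-27)(2.87×10^5) / [(1×1.60×10^-19)(1.67×10^-3)] = 1.79 m.

r ≈ 1.79 m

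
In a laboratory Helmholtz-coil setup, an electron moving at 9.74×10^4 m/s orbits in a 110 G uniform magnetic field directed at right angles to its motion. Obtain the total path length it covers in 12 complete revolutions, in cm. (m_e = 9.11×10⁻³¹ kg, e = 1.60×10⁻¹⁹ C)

L ≈ 0.380 cm

r = mv/(qB) = 5.04×10^-5 m, so one revolution covers 2πr = 3.17×10^-4 m.
In 12 revolutions: L = 12·2πr = 3.80×10^-3 m.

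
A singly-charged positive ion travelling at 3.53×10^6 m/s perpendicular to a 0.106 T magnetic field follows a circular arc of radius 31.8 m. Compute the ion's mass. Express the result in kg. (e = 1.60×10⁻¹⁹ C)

m ≈ 1.53×10^-25 kg

qvB = mv²/r ⇒ m = qBr/v.
m = (1×1.60×10^-19)(0.106)(31.8) / (3.53×10^6) = 1.53×10^-25 kg.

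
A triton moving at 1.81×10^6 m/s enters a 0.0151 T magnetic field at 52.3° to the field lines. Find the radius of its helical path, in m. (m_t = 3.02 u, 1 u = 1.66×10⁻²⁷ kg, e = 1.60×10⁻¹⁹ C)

r ≈ 2.97 m

Only the perpendicular component v⊥ = v sin52.3° = 1.43×10^6 m/s is bent by the field.
r = m v⊥ /(qB) = (5.01×10^-27)(1.43×10^6) / [(1×1.60×10^-19)(0.0151)] = 2.97 m.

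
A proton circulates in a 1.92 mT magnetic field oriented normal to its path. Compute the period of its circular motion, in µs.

The cyclotron period is independent of speed: T = 2πm/(qB).
T = 2π(1.67×10^-27) / [(1×1.60×10^-19)(1.92×10^-3)] = 3.42×10^-5 s.

T ≈ 34.2 µs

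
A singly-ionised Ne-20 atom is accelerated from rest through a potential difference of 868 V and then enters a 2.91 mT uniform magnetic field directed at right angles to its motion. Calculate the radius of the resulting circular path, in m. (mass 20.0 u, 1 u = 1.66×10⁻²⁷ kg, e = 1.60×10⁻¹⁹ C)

r ≈ 6.52 m

The kinetic energy gained is K = qV = (1×1.60×10^-19)(868) = 1.39×10^-16 J.
v = √(2K/m) = 9.15×10^4 m/s.
r = mv/(qB) = (3.32×10^-26)(9.15×10^4) / [(1×1.60×10^-19)(2.91×10^-3)] = 6.52 m.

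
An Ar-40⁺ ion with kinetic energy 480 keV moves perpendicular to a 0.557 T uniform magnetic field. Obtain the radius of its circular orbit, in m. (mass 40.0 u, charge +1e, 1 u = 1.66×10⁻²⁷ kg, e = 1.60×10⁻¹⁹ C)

Convert the energy: K = 480 keV = 7.68×10^-14 J.
v = √(2K/m) = √(2·7.68×10^-14/6.64×10^-26) = 1.52×10^6 m/s.
r = mv/(qB) = (6.64×10^-26)(1.52×10^6) / [(1×1.60×10^-19)(0.557)] = 1.13 m.

r ≈ 1.13 m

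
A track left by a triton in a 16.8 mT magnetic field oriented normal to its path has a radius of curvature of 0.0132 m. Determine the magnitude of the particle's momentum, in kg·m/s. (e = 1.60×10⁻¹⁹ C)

Since qvB = mv²/r, the momentum p = mv = qBr.
p = (1×1.60×10^-19)(0.0168)(0.0132) = 3.55×10^-23 kg·m/s.

p ≈ 3.55×10^-23 kg·m/s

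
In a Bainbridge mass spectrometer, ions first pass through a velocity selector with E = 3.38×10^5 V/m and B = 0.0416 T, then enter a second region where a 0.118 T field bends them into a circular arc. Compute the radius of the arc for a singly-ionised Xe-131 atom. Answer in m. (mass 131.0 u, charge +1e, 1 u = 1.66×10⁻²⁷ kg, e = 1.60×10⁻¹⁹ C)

r ≈ 93.6 m

The selector passes v = E/B = 3.38×10^5/0.0416 = 8.12×10^6 m/s.
In the deflection region, r = mv/(qB₂) = (2.17×10^-25)(8.12×10^6) / [(1×1.60×10^-19)(0.118)] = 93.6 m.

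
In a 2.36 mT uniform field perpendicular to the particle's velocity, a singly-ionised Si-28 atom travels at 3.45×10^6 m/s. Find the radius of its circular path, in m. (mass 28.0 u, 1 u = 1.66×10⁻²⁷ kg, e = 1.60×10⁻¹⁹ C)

r ≈ 425 m

The magnetic force provides the centripetal force: qvB = mv²/r, so r = mv/(qB).
r = (4.65×10^-26 kg)(3.45×10^6 m/s) / [(1×1.60×10^-19 C)(2.36×10^-3 T)] = 425 m.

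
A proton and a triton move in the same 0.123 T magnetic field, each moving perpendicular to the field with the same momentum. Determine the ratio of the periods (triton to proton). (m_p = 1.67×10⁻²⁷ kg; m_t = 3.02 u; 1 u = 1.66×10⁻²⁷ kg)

T = 2πm/(qB) is independent of speed, so T₂/T₁ = (m₂/q₂)/(m₁/q₁).
T_{triton}/T_{proton} = (5.01×10^-27/1e) / (1.67×10^-27/1e) = 3.00.

ratio ≈ 3.00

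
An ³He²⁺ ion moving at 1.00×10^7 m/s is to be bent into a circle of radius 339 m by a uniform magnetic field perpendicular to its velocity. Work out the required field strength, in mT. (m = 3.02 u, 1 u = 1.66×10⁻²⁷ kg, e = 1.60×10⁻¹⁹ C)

qvB = mv²/r gives B = mv/(qr).
B = (5.01×10^-27)(1.00×10^7) / [(2×1.60×10^-19)(339)] = 4.62×10^-4 T.

B ≈ 0.462 mT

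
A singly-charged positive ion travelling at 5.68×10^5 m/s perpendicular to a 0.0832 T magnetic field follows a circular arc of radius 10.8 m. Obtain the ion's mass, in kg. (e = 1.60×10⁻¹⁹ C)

qvB = mv²/r ⇒ m = qBr/v.
m = (1×1.60×10^-19)(0.0832)(10.8) / (5.68×10^5) = 2.53×10^-25 kg.

m ≈ 2.53×10^-25 kg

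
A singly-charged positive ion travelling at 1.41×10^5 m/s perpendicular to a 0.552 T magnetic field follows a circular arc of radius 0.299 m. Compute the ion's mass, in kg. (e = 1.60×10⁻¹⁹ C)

qvB = mv²/r ⇒ m = qBr/v.
m = (1×1.60×10^-19)(0.552)(0.299) / (1.41×10^5) = 1.87×10^-25 kg.

m ≈ 1.87×10^-25 kg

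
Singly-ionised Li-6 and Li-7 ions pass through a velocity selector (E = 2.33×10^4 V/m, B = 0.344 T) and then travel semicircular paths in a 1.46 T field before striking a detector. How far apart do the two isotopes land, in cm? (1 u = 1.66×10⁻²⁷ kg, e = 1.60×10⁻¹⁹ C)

Δd ≈ 0.0963 cm

Both emerge at v = E/B₁ = 6.77×10^4 m/s.
r = mv/(qB₂), so r₁ = 2.888×10^-3 m and r₂ = 3.369×10^-3 m, giving Δr = 4.81×10^-4 m.
After a semicircle each ion lands a diameter 2r from the entry slit, so the separation is 2Δr = 9.63×10^-4 m.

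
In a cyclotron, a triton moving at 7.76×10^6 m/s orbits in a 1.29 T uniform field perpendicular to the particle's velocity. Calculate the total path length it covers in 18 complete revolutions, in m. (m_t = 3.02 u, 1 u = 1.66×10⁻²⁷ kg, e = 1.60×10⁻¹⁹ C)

L ≈ 21.3 m

r = mv/(qB) = 0.188 m, so one revolution covers 2πr = 1.18 m.
In 18 revolutions: L = 18·2πr = 21.3 m.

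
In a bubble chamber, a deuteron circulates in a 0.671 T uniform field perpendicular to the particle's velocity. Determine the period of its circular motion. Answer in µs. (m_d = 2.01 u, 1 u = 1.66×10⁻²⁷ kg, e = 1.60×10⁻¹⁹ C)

T ≈ 0.195 µs

The cyclotron period is independent of speed: T = 2πm/(qB).
T = 2π(3.34×10^-27) / [(1×1.60×10^-19)(0.671)] = 1.95×10^-7 s.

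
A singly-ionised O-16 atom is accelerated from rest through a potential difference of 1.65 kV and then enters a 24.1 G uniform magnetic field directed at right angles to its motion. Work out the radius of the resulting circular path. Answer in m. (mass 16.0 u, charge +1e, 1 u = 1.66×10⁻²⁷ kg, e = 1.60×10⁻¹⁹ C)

The kinetic energy gained is K = qV = (1×1.60×10^-19)(1650) = 2.64×10^-16 J.
v = √(2K/m) = 1.41×10^5 m/s.
r = mv/(qB) = (2.66×10^-26)(1.41×10^5) / [(1×1.60×10^-19)(2.41×10^-3)] = 9.71 m.

r ≈ 9.71 m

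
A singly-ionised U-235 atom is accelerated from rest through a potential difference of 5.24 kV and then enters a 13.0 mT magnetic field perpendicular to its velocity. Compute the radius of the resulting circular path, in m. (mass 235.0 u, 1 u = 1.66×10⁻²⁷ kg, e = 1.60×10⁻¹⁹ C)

The kinetic energy gained is K = qV = (1×1.60×10^-19)(5240) = 8.38×10^-16 J.
v = √(2K/m) = 6.56×10^4 m/s.
r = mv/(qB) = (3.90×10^-25)(6.56×10^4) / [(1×1.60×10^-19)(0.0130)] = 12.3 m.

r ≈ 12.3 m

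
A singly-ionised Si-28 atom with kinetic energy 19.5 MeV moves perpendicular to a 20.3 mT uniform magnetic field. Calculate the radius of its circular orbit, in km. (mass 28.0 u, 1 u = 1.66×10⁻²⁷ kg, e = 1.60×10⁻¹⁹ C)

r ≈ 0.166 km

Convert the energy: K = 19.5 MeV = 3.12×10^-12 J.
v = √(2K/m) = √(2·3.12×10^-12/4.65×10^-26) = 1.16×10^7 m/s.
r = mv/(qB) = (4.65×10^-26)(1.16×10^7) / [(1×1.60×10^-19)(0.0203)] = 166 m.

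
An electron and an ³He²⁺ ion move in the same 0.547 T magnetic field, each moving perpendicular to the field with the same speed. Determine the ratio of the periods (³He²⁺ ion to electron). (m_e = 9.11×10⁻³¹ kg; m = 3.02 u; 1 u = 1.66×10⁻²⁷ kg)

ratio ≈ 2750

T = 2πm/(qB) is independent of speed, so T₂/T₁ = (m₂/q₂)/(m₁/q₁).
T_{³He²⁺ ion}/T_{electron} = (5.01×10^-27/2e) / (9.11×10^-31/1e) = 2750.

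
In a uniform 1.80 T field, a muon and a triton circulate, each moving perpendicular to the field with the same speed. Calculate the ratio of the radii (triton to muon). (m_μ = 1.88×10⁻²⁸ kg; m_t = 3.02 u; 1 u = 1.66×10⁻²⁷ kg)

r = mv/(qB) ⇒ at equal v, r ∝ m/q.
r_{triton}/r_{muon} = 26.7.

ratio ≈ 26.7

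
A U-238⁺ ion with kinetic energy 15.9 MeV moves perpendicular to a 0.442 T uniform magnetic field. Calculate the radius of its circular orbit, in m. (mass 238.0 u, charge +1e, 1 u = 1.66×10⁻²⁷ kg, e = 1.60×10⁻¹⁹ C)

r ≈ 20.0 m

Convert the energy: K = 15.9 MeV = 2.54×10^-12 J.
v = √(2K/m) = √(2·2.54×10^-12/3.95×10^-25) = 3.59×10^6 m/s.
r = mv/(qB) = (3.95×10^-25)(3.59×10^6) / [(1×1.60×10^-19)(0.442)] = 20.0 m.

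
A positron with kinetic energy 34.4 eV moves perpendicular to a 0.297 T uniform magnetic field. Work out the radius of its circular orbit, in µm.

r ≈ 66.6 µm

Convert the energy: K = 34.4 eV = 5.50×10^-18 J.
v = √(2K/m) = √(2·5.50×10^-18/9.11×10^-31) = 3.48×10^6 m/s.
r = mv/(qB) = (9.11×10^-31)(3.48×10^6) / [(1×1.60×10^-19)(0.297)] = 6.66×10^-5 m.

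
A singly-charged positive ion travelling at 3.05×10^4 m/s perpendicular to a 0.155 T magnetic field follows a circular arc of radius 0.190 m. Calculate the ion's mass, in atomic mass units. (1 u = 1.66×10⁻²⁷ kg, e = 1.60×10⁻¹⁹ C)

qvB = mv²/r ⇒ m = qBr/v.
m = (1×1.60×10^-19)(0.155)(0.190) / (3.05×10^4) = 1.54×10^-25 kg = 93.1 u.

m ≈ 93.1 u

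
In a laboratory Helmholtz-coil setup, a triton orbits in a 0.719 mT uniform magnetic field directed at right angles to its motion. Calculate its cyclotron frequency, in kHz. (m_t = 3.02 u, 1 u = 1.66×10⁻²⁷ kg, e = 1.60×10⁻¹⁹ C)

f = qB/(2πm) = (1×1.60×10^-19)(7.19×10^-4) / [2π(5.01×10^-27)] = 3650 Hz.

f ≈ 3.65 kHz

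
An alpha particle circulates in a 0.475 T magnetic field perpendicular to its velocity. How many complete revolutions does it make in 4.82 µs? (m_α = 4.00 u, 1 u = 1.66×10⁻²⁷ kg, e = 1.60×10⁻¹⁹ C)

T = 2πm/(qB) = 2π(6.64×10^-27) / [(2×1.60×10^-19)(0.475)] = 2.7448×10^-7 s.
N = t/T = 4.82×10^-6 / 2.7448×10^-7 ≈ 17.56, so 17 complete revolutions.

N = 17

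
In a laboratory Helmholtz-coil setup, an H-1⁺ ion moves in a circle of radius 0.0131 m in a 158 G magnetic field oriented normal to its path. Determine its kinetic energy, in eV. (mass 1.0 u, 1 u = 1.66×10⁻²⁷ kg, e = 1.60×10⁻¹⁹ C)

v = qBr/m = (1×1.60×10^-19)(0.0158)(0.0131) / (1.66×10^-27) = 1.99×10^4 m/s.
K = ½mv² = 0.5·(1.66×10^-27)·(1.99×10^4)² = 3.30×10^-19 J = 2.06 eV.

K ≈ 2.06 eV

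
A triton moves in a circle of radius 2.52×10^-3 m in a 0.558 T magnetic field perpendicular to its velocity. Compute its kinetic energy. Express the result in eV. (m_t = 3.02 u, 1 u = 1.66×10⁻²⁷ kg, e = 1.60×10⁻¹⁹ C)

K ≈ 31.6 eV

v = qBr/m = (1×1.60×10^-19)(0.558)(2.52×10^-3) / (5.01×10^-27) = 4.49×10^4 m/s.
K = ½mv² = 0.5·(5.01×10^-27)·(4.49×10^4)² = 5.05×10^-18 J = 31.6 eV.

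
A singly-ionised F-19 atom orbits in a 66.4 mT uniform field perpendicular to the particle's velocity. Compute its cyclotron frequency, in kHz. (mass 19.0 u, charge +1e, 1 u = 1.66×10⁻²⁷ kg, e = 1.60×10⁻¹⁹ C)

f ≈ 53.6 kHz

f = qB/(2πm) = (1×1.60×10^-19)(0.0664) / [2π(3.15×10^-26)] = 5.36×10^4 Hz.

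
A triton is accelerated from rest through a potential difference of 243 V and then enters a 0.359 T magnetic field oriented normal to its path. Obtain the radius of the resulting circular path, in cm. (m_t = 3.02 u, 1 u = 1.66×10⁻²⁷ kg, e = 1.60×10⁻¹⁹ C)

r ≈ 1.09 cm

The kinetic energy gained is K = qV = (1×1.60×10^-19)(243) = 3.89×10^-17 J.
v = √(2K/m) = 1.25×10^5 m/s.
r = mv/(qB) = (5.01×10^-27)(1.25×10^5) / [(1×1.60×10^-19)(0.359)] = 0.0109 m.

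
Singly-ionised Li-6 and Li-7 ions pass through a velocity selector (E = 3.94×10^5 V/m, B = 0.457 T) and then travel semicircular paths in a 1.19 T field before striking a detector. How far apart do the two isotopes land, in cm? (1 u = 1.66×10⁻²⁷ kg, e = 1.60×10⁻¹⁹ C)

Δd ≈ 1.50 cm

Both emerge at v = E/B₁ = 8.62×10^5 m/s.
r = mv/(qB₂), so r₁ = 0.04510 m and r₂ = 0.05262 m, giving Δr = 7.52×10^-3 m.
After a semicircle each ion lands a diameter 2r from the entry slit, so the separation is 2Δr = 0.0150 m.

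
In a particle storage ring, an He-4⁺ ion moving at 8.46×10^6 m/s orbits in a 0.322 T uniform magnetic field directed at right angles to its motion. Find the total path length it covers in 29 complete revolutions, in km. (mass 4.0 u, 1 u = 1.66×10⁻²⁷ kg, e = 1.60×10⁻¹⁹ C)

L ≈ 0.199 km

r = mv/(qB) = 1.09 m, so one revolution covers 2πr = 6.85 m.
In 29 revolutions: L = 29·2πr = 199 m.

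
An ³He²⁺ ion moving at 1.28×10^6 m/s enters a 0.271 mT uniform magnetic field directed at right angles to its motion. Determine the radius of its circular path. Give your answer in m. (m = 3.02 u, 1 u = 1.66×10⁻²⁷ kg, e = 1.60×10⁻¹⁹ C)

The magnetic force provides the centripetal force: qvB = mv²/r, so r = mv/(qB).
r = (5.01×10^-27 kg)(1.28×10^6 m/s) / [(2×1.60×10^-19 C)(2.71×10^-4 T)] = 74.0 m.

r ≈ 74.0 m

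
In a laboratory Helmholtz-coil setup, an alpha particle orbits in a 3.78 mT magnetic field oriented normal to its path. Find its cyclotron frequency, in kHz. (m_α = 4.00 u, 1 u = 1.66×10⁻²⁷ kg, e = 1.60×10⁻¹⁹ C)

f ≈ 29.0 kHz

f = qB/(2πm) = (2×1.60×10^-19)(3.78×10^-3) / [2π(6.64×10^-27)] = 2.90×10^4 Hz.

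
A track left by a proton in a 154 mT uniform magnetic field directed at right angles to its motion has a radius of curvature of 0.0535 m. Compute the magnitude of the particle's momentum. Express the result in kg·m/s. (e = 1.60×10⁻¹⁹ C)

p ≈ 1.32×10^-21 kg·m/s

Since qvB = mv²/r, the momentum p = mv = qBr.
p = (1×1.60×10^-19)(0.154)(0.0535) = 1.32×10^-21 kg·m/s.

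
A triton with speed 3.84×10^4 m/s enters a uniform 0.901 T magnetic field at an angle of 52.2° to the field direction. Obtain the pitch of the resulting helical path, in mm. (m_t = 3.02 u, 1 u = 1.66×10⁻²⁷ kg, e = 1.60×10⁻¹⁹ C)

The velocity component along B is v∥ = v cos52.2° = 2.35×10^4 m/s.
The cyclotron period T = 2πm/(qB) = 2.18×10^-7 s is set by m, q, B alone.
Pitch = v∥·T = (2.35×10^4)(2.18×10^-7) = 5.14×10^-3 m.

pitch ≈ 5.14 mm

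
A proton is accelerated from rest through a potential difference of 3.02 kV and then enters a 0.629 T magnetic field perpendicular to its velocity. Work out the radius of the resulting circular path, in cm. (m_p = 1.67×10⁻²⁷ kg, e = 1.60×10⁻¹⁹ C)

The kinetic energy gained is K = qV = (1×1.60×10^-19)(3020) = 4.83×10^-16 J.
v = √(2K/m) = 7.61×10^5 m/s.
r = mv/(qB) = (1.67×10^-27)(7.61×10^5) / [(1×1.60×10^-19)(0.629)] = 0.0126 m.

r ≈ 1.26 cm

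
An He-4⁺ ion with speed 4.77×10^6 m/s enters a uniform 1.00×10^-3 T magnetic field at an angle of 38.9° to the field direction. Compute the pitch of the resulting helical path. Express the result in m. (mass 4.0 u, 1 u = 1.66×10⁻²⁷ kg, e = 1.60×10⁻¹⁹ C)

The velocity component along B is v∥ = v cos38.9° = 3.71×10^6 m/s.
The cyclotron period T = 2πm/(qB) = 2.61×10^-4 s is set by m, q, B alone.
Pitch = v∥·T = (3.71×10^6)(2.61×10^-4) = 968 m.

pitch ≈ 968 m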